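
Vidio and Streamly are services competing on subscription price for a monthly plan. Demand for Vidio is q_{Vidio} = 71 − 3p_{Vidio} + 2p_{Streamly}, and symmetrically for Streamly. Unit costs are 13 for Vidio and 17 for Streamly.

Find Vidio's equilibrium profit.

697.6875

Vidio's profit: π = (p_{Vidio} − 13)(71 − 3p_{Vidio} + 2p_{Streamly}).
∂π/∂p_{Vidio} = 110 − 6p_{Vidio} + 2p_{Streamly} = 0 ⇒ p_{Vidio} = 55/3 + (1/3)p_{Streamly}.
Similarly p_{Streamly} = 61/3 + (1/3)p_{Vidio}.
Plugging p_{Streamly} into Vidio's best response: p_{Vidio} = 55/3 + (1/3)(61/3 + (1/3)p_{Vidio}) ⇒ (8/9)p_{Vidio} = 226/9, so p_{Vidio} = 28.25.
Then p_{Streamly} = 61/3 + (1/3)·28.25 = 29.75.
q_{Vidio} = 71 − 3·28.25 + 2·29.75 = 45.75.
Profit = (28.25 − 13)·45.75 = 697.6875.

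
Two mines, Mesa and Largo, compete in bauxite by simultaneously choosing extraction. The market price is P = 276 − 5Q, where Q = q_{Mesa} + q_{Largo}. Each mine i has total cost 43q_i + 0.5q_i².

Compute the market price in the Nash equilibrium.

Mine Mesa's profit: π = q_{Mesa}(276 − 5(q_{Mesa} + q_{Largo})) − 43q_{Mesa} − 0.5q_{Mesa}².
∂π/∂q_{Mesa} = 233 − 11q_{Mesa} − 5q_{Largo} = 0, so q_{Mesa} = 233/11 − (5/11)q_{Largo}.
The game is symmetric, so in equilibrium q_{Largo} = q_{Mesa}: the reaction function gives (16/11)q_{Mesa} = 233/11, hence q_{Mesa} = 14.5625.
Equilibrium price: P = 276 − 5·29.125 = 130.375.

130.375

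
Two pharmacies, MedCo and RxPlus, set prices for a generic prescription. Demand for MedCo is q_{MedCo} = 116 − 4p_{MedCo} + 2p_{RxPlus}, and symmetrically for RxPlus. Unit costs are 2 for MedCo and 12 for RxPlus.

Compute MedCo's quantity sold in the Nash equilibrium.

MedCo's profit: π = (p_{MedCo} − 2)(116 − 4p_{MedCo} + 2p_{RxPlus}).
∂π/∂p_{MedCo} = 124 − 8p_{MedCo} + 2p_{RxPlus} = 0 ⇒ p_{MedCo} = 15.5 + 0.25p_{RxPlus}.
Similarly p_{RxPlus} = 20.5 + 0.25p_{MedCo}.
Plugging p_{RxPlus} into MedCo's best response: p_{MedCo} = 15.5 + 0.25(20.5 + 0.25p_{MedCo}) ⇒ 0.9375p_{MedCo} = 20.625, so p_{MedCo} = 22.
Then p_{RxPlus} = 20.5 + 0.25·22 = 26.
q_{MedCo} = 116 − 4·22 + 2·26 = 80.

80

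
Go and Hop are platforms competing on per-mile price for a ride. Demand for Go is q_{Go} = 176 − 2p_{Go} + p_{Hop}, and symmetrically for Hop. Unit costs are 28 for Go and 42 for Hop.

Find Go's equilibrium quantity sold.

102.4

Go's profit: π = (p_{Go} − 28)(176 − 2p_{Go} + p_{Hop}).
∂π/∂p_{Go} = 232 − 4p_{Go} + p_{Hop} = 0 ⇒ p_{Go} = 58 + 0.25p_{Hop}.
Similarly p_{Hop} = 65 + 0.25p_{Go}.
Solving the two reaction functions simultaneously: (1 − (0.25)(0.25))p_{Go} = 58 + 0.25·65, so 0.9375p_{Go} = 74.25 and p_{Go} = 79.2.
Then p_{Hop} = 65 + 0.25·79.2 = 84.8.
q_{Go} = 176 − 2·79.2 + 84.8 = 102.4.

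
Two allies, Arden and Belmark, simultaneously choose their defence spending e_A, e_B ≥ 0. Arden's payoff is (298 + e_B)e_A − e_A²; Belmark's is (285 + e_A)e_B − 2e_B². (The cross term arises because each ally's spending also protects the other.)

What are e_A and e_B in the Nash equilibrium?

Expanding Arden's payoff: 298e_A + e_Be_A − e_A².
∂π/∂e_A = 298 + e_B − 2e_A = 0, so e_A = 149 + 0.5e_B.
Likewise for Belmark: e_B = 71.25 + 0.25e_A.
Solving the two reaction functions simultaneously: (1 − (0.5)(0.25))e_A = 149 + 0.5·71.25, so 0.875e_A = 184.625 and e_A = 211.
Then e_B = 71.25 + 0.25·211 = 124.

211, 124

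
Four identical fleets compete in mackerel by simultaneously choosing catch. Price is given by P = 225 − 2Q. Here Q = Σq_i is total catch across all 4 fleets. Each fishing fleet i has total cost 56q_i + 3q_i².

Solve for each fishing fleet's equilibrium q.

A representative fishing fleet's profit is π_i = q_i(225 − 2Q) − 56q_i − 3q_i², with Q = q_i + Σ_{j≠i} q_j.
First-order condition: 169 − 10q_i − 2Σ_{j≠i} q_j = 0.
With identical fishing fleets, set every q_j = q: then 169 − 10q − 6q = 0, i.e. q = 169/16 = 10.5625.

10.5625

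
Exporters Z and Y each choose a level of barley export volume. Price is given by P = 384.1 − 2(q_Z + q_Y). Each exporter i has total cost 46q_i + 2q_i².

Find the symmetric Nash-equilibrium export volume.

33.81

Exporter Z's profit: π = q_Z(384.1 − 2(q_Z + q_Y)) − 46q_Z − 2q_Z².
∂π/∂q_Z = 338.1 − 8q_Z − 2q_Y = 0, so q_Z = 42.2625 − 0.25q_Y.
The game is symmetric, so in equilibrium q_Y = q_Z: the reaction function gives 1.25q_Z = 42.2625, hence q_Z = 33.81.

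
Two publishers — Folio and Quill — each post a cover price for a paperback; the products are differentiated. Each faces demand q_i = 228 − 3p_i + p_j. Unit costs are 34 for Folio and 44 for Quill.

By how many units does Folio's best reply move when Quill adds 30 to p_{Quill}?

5

Folio's profit: π = (p_{Folio} − 34)(228 − 3p_{Folio} + p_{Quill}).
∂π/∂p_{Folio} = 330 − 6p_{Folio} + p_{Quill} = 0 ⇒ p_{Folio} = 55 + (1/6)p_{Quill}.
The reaction-function slope is 1/6, so a 30-unit rise in p_{Quill} moves p_{Folio} by 1/6 × 30 = 5. Folio's best response rises — the actions are strategic complements.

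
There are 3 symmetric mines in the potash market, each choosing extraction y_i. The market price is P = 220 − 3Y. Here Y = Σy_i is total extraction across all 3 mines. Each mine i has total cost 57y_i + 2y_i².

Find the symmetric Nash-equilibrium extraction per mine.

10.1875

A representative mine's profit is π_i = y_i(220 − 3Y) − 57y_i − 2y_i², with Y = y_i + Σ_{j≠i} y_j.
First-order condition: 163 − 10y_i − 3Σ_{j≠i} y_j = 0.
In a symmetric equilibrium every mine chooses the same y, so Σ_{j≠i} y_j = 2y. The condition becomes 163 − 16y = 0, giving y = 163/16 = 10.1875.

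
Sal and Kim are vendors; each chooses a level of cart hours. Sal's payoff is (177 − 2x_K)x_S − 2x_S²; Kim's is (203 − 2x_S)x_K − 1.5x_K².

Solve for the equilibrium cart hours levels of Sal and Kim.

15.625, 57.25

Expanding Sal's payoff: 177x_S − 2x_Kx_S − 2x_S².
∂π/∂x_S = 177 − 2x_K − 4x_S = 0, so x_S = 44.25 − 0.5x_K.
Likewise for Kim: x_K = 203/3 − (2/3)x_S.
Solving the two reaction functions simultaneously: (1 − (−0.5)(−2/3))x_S = 44.25 − 0.5·(203/3), so (2/3)x_S = 125/12 and x_S = 15.625.
Then x_K = 203/3 − (2/3)·15.625 = 57.25.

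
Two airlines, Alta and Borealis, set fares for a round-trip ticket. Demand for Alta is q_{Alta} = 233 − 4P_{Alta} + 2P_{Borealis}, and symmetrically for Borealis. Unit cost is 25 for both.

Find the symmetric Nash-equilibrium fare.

Alta's profit: π = (P_{Alta} − 25)(233 − 4P_{Alta} + 2P_{Borealis}).
∂π/∂P_{Alta} = 333 − 8P_{Alta} + 2P_{Borealis} = 0 ⇒ P_{Alta} = 41.625 + 0.25P_{Borealis}.
Setting P_{Alta} = P_{Borealis} in the reaction function: P_{Alta} = 41.625 + 0.25P_{Alta}, so P_{Alta} = 41.625 / 0.75 = 55.5.

55.5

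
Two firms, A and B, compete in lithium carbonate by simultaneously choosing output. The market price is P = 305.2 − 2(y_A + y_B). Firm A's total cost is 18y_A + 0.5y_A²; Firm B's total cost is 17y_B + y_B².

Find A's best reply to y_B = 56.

Firm A's profit: π = y_A(305.2 − 2(y_A + y_B)) − 18y_A − 0.5y_A².
∂π/∂y_A = 287.2 − 5y_A − 2y_B = 0, so y_A = 57.44 − 0.4y_B.
At y_B = 56: y_A = 57.44 − 0.4·56 = 35.04.

35.04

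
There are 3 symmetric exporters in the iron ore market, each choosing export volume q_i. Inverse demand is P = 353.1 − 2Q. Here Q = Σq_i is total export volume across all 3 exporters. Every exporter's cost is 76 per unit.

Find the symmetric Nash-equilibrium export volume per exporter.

34.6375

A representative exporter's profit is π_i = q_i(353.1 − 2Q) − 76q_i, with Q = q_i + Σ_{j≠i} q_j.
First-order condition: 277.1 − 4q_i − 2Σ_{j≠i} q_j = 0.
Imposing symmetry (q_j = q for all j) turns Σ_{j≠i} q_j into 2q, so 277.1 = 8q and q = 34.6375.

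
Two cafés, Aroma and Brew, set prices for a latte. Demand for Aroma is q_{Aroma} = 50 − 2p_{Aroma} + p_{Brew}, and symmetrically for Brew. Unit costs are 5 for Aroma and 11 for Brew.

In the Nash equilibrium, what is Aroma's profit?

499.28

Aroma's profit: π = (p_{Aroma} − 5)(50 − 2p_{Aroma} + p_{Brew}).
∂π/∂p_{Aroma} = 60 − 4p_{Aroma} + p_{Brew} = 0 ⇒ p_{Aroma} = 15 + 0.25p_{Brew}.
Similarly p_{Brew} = 18 + 0.25p_{Aroma}.
Substituting the second reaction function into the first: p_{Aroma} = 15 + 0.25(18 + 0.25p_{Aroma}), which gives 0.9375p_{Aroma} = 19.5 ⇒ p_{Aroma} = 20.8.
Then p_{Brew} = 18 + 0.25·20.8 = 23.2.
q_{Aroma} = 50 − 2·20.8 + 23.2 = 31.6.
Profit = (20.8 − 5)·31.6 = 499.28.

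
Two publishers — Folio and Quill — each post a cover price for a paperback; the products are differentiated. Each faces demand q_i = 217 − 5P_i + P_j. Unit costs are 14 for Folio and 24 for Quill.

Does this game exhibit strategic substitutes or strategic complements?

Folio's profit: π = (P_{Folio} − 14)(217 − 5P_{Folio} + P_{Quill}).
∂π/∂P_{Folio} = 287 − 10P_{Folio} + P_{Quill} = 0 ⇒ P_{Folio} = 28.7 + 0.1P_{Quill}.
The best-response slope dP_{Folio}/dP_{Quill} = 0.1 > 0: the reaction function is upward-sloping, so the choices are strategic complements.

strategic complements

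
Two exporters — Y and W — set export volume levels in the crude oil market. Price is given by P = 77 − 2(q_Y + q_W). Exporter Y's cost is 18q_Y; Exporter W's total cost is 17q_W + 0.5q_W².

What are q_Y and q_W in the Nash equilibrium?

Exporter Y's profit: π = q_Y(77 − 2(q_Y + q_W)) − 18q_Y.
∂π/∂q_Y = 59 − 4q_Y − 2q_W = 0, so q_Y = 14.75 − 0.5q_W.
For W: ∂π/∂q_W = 60 − 5q_W − 2q_Y = 0 ⇒ q_W = 12 − 0.4q_Y.
Plugging q_W into Y's best response: q_Y = 14.75 − 0.5(12 − 0.4q_Y) ⇒ 0.8q_Y = 8.75, so q_Y = 10.9375.
Then q_W = 12 − 0.4·10.9375 = 7.625.

10.9375, 7.625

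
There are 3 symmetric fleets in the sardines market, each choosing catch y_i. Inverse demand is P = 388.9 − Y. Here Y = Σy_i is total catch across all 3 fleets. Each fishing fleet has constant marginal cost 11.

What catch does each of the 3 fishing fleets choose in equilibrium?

94.475

A representative fishing fleet's profit is π_i = y_i(388.9 − Y) − 11y_i, with Y = y_i + Σ_{j≠i} y_j.
First-order condition: 377.9 − 2y_i − Σ_{j≠i} y_j = 0.
With identical fishing fleets, set every y_j = y: then 377.9 − 2y − 2y = 0, i.e. y = 377.9/4 = 94.475.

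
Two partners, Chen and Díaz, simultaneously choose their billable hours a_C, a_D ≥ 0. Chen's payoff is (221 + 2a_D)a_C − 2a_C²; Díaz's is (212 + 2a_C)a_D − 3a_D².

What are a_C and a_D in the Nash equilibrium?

Expanding Chen's payoff: 221a_C + 2a_Da_C − 2a_C².
∂π/∂a_C = 221 + 2a_D − 4a_C = 0, so a_C = 55.25 + 0.5a_D.
Likewise for Díaz: a_D = 106/3 + (1/3)a_C.
Substituting the second reaction function into the first: a_C = 55.25 + 0.5(106/3 + (1/3)a_C), which gives (5/6)a_C = 875/12 ⇒ a_C = 87.5.
Then a_D = 106/3 + (1/3)·87.5 = 64.5.

87.5, 64.5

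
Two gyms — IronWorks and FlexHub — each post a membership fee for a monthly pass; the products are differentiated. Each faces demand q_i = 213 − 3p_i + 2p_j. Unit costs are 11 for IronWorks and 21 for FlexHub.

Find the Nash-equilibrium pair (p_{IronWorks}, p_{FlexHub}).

IronWorks's profit: π = (p_{IronWorks} − 11)(213 − 3p_{IronWorks} + 2p_{FlexHub}).
∂π/∂p_{IronWorks} = 246 − 6p_{IronWorks} + 2p_{FlexHub} = 0 ⇒ p_{IronWorks} = 41 + (1/3)p_{FlexHub}.
Similarly p_{FlexHub} = 46 + (1/3)p_{IronWorks}.
Substituting the second reaction function into the first: p_{IronWorks} = 41 + (1/3)(46 + (1/3)p_{IronWorks}), which gives (8/9)p_{IronWorks} = 169/3 ⇒ p_{IronWorks} = 63.375.
Then p_{FlexHub} = 46 + (1/3)·63.375 = 67.125.

63.375, 67.125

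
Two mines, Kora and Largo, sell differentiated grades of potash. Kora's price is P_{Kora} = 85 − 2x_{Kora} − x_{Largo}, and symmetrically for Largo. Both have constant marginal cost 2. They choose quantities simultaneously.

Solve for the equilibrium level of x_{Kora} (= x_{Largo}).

Mine Kora's profit: π = x_{Kora}(85 − 2x_{Kora} − x_{Largo}) − 2x_{Kora}.
∂π/∂x_{Kora} = 83 − 4x_{Kora} − x_{Largo} = 0 ⇒ x_{Kora} = 20.75 − 0.25x_{Largo}.
By symmetry x_{Largo} = x_{Kora}; substituting into the reaction function, 1.25x_{Kora} = 20.75 and x_{Kora} = 16.6.

16.6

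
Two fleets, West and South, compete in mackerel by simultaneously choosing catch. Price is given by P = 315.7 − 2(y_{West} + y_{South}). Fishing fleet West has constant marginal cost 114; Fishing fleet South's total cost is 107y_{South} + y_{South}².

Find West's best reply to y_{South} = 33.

33.925

Fishing fleet West's profit: π = y_{West}(315.7 − 2(y_{West} + y_{South})) − 114y_{West}.
∂π/∂y_{West} = 201.7 − 4y_{West} − 2y_{South} = 0, so y_{West} = 50.425 − 0.5y_{South}.
At y_{South} = 33: y_{West} = 50.425 − 0.5·33 = 33.925.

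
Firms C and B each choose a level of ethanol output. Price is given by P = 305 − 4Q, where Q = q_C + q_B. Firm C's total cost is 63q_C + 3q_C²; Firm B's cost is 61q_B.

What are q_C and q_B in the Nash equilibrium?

Firm C's profit: π = q_C(305 − 4(q_C + q_B)) − 63q_C − 3q_C².
∂π/∂q_C = 242 − 14q_C − 4q_B = 0, so q_C = 121/7 − (2/7)q_B.
For B: ∂π/∂q_B = 244 − 8q_B − 4q_C = 0 ⇒ q_B = 30.5 − 0.5q_C.
Substituting the second reaction function into the first: q_C = 121/7 − (2/7)(30.5 − 0.5q_C), which gives (6/7)q_C = 60/7 ⇒ q_C = 10.
Then q_B = 30.5 − 0.5·10 = 25.5.

10, 25.5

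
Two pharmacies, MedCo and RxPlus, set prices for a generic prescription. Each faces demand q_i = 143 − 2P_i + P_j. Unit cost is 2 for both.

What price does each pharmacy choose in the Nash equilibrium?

MedCo's profit: π = (P_{MedCo} − 2)(143 − 2P_{MedCo} + P_{RxPlus}).
∂π/∂P_{MedCo} = 147 − 4P_{MedCo} + P_{RxPlus} = 0 ⇒ P_{MedCo} = 36.75 + 0.25P_{RxPlus}.
By symmetry P_{RxPlus} = P_{MedCo}; substituting into the reaction function, 0.75P_{MedCo} = 36.75 and P_{MedCo} = 49.

49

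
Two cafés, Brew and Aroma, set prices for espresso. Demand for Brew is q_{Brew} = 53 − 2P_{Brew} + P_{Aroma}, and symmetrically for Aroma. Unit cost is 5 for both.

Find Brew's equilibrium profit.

512

Brew's profit: π = (P_{Brew} − 5)(53 − 2P_{Brew} + P_{Aroma}).
∂π/∂P_{Brew} = 63 − 4P_{Brew} + P_{Aroma} = 0 ⇒ P_{Brew} = 15.75 + 0.25P_{Aroma}.
By symmetry P_{Aroma} = P_{Brew}; substituting into the reaction function, 0.75P_{Brew} = 15.75 and P_{Brew} = 21.
q_{Brew} = 53 − 2·21 + 21 = 32.
Profit = (21 − 5)·32 = 512.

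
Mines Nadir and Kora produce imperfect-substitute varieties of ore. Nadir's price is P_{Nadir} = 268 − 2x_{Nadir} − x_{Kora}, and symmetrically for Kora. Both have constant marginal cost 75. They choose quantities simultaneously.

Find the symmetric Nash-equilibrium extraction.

38.6

Mine Nadir's profit: π = x_{Nadir}(268 − 2x_{Nadir} − x_{Kora}) − 75x_{Nadir}.
∂π/∂x_{Nadir} = 193 − 4x_{Nadir} − x_{Kora} = 0 ⇒ x_{Nadir} = 48.25 − 0.25x_{Kora}.
By symmetry x_{Kora} = x_{Nadir}; substituting into the reaction function, 1.25x_{Nadir} = 48.25 and x_{Nadir} = 38.6.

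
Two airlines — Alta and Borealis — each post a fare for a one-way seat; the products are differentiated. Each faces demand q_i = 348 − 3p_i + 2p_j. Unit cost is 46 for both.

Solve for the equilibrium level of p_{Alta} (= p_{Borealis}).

121.5

Alta's profit: π = (p_{Alta} − 46)(348 − 3p_{Alta} + 2p_{Borealis}).
∂π/∂p_{Alta} = 486 − 6p_{Alta} + 2p_{Borealis} = 0 ⇒ p_{Alta} = 81 + (1/3)p_{Borealis}.
The game is symmetric, so in equilibrium p_{Borealis} = p_{Alta}: the reaction function gives (2/3)p_{Alta} = 81, hence p_{Alta} = 121.5.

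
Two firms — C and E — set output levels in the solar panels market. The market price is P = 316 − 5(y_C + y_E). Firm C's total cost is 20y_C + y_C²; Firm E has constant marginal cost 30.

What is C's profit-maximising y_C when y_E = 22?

15.5

Firm C's profit: π = y_C(316 − 5(y_C + y_E)) − 20y_C − y_C².
∂π/∂y_C = 296 − 12y_C − 5y_E = 0, so y_C = 74/3 − (5/12)y_E.
At y_E = 22: y_C = 74/3 − (5/12)·22 = 15.5.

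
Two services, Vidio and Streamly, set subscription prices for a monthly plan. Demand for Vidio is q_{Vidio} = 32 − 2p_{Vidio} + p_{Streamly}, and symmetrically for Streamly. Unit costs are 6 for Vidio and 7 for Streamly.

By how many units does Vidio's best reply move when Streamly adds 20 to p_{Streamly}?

Vidio's profit: π = (p_{Vidio} − 6)(32 − 2p_{Vidio} + p_{Streamly}).
∂π/∂p_{Vidio} = 44 − 4p_{Vidio} + p_{Streamly} = 0 ⇒ p_{Vidio} = 11 + 0.25p_{Streamly}.
The reaction-function slope is 0.25, so a 20-unit rise in p_{Streamly} moves p_{Vidio} by 0.25 × 20 = 5. Vidio's best response rises — the actions are strategic complements.

5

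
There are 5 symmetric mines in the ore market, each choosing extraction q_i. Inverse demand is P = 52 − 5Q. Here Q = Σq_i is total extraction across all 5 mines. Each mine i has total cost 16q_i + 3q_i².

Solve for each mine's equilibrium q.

A representative mine's profit is π_i = q_i(52 − 5Q) − 16q_i − 3q_i², with Q = q_i + Σ_{j≠i} q_j.
First-order condition: 36 − 16q_i − 5Σ_{j≠i} q_j = 0.
With identical mines, set every q_j = q: then 36 − 16q − 20q = 0, i.e. q = 36/36 = 1.

1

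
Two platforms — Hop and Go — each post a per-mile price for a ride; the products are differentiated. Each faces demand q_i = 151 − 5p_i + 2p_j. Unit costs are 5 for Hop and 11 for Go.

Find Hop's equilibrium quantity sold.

88.125

Hop's profit: π = (p_{Hop} − 5)(151 − 5p_{Hop} + 2p_{Go}).
∂π/∂p_{Hop} = 176 − 10p_{Hop} + 2p_{Go} = 0 ⇒ p_{Hop} = 17.6 + 0.2p_{Go}.
Similarly p_{Go} = 20.6 + 0.2p_{Hop}.
Plugging p_{Go} into Hop's best response: p_{Hop} = 17.6 + 0.2(20.6 + 0.2p_{Hop}) ⇒ 0.96p_{Hop} = 21.72, so p_{Hop} = 22.625.
Then p_{Go} = 20.6 + 0.2·22.625 = 25.125.
q_{Hop} = 151 − 5·22.625 + 2·25.125 = 88.125.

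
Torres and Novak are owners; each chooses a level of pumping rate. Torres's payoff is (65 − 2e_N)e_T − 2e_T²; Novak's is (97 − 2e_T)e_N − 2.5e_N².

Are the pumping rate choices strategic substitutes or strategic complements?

Expanding Torres's payoff: 65e_T − 2e_Ne_T − 2e_T².
∂π/∂e_T = 65 − 2e_N − 4e_T = 0, so e_T = 16.25 − 0.5e_N.
The best-response slope de_T/de_N = −0.5 < 0: the reaction function is downward-sloping, so the choices are strategic substitutes.

strategic substitutes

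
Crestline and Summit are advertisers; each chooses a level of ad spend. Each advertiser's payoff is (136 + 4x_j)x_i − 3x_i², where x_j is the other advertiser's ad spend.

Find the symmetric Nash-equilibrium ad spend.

68

Crestline's payoff is (136 + 4x_S)x_C − 3x_C².
∂π/∂x_C = 136 + 4x_S − 6x_C = 0, so x_C = 68/3 + (2/3)x_S.
Setting x_C = x_S in the reaction function: x_C = 68/3 + (2/3)x_C, so x_C = (68/3) / (1/3) = 68.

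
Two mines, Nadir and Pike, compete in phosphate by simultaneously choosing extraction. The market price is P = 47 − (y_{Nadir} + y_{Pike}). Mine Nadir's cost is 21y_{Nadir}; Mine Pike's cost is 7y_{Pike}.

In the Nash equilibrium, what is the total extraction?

Mine Nadir's profit: π = y_{Nadir}(47 − (y_{Nadir} + y_{Pike})) − 21y_{Nadir}.
∂π/∂y_{Nadir} = 26 − 2y_{Nadir} − y_{Pike} = 0, so y_{Nadir} = 13 − 0.5y_{Pike}.
By the same steps for Pike: y_{Pike} = 20 − 0.5y_{Nadir}.
Solving the two reaction functions simultaneously: (1 − (−0.5)(−0.5))y_{Nadir} = 13 − 0.5·20, so 0.75y_{Nadir} = 3 and y_{Nadir} = 4.
Then y_{Pike} = 20 − 0.5·4 = 18.
Total extraction: 4 + 18 = 22.

22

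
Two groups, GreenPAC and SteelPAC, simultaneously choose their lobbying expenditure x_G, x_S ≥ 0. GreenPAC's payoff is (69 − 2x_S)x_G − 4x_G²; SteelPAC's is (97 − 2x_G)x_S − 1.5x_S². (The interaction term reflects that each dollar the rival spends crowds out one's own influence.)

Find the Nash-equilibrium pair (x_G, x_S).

Expanding GreenPAC's payoff: 69x_G − 2x_Sx_G − 4x_G².
∂π/∂x_G = 69 − 2x_S − 8x_G = 0, so x_G = 8.625 − 0.25x_S.
Likewise for SteelPAC: x_S = 97/3 − (2/3)x_G.
Substituting the second reaction function into the first: x_G = 8.625 − 0.25(97/3 − (2/3)x_G), which gives (5/6)x_G = 13/24 ⇒ x_G = 0.65.
Then x_S = 97/3 − (2/3)·0.65 = 31.9.

0.65, 31.9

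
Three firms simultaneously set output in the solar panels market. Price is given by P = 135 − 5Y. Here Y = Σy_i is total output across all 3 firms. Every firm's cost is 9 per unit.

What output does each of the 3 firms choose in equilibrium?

6.3

A representative firm's profit is π_i = y_i(135 − 5Y) − 9y_i, with Y = y_i + Σ_{j≠i} y_j.
First-order condition: 126 − 10y_i − 5Σ_{j≠i} y_j = 0.
With identical firms, set every y_j = y: then 126 − 10y − 10y = 0, i.e. y = 126/20 = 6.3.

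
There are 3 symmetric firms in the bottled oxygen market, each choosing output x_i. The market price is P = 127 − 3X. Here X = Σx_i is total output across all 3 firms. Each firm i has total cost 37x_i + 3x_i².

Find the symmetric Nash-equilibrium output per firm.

A representative firm's profit is π_i = x_i(127 − 3X) − 37x_i − 3x_i², with X = x_i + Σ_{j≠i} x_j.
First-order condition: 90 − 12x_i − 3Σ_{j≠i} x_j = 0.
Imposing symmetry (x_j = x for all j) turns Σ_{j≠i} x_j into 2x, so 90 = 18x and x = 5.

5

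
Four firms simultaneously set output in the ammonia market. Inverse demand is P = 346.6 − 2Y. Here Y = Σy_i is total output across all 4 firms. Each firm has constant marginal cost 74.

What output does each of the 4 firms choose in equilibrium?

A representative firm's profit is π_i = y_i(346.6 − 2Y) − 74y_i, with Y = y_i + Σ_{j≠i} y_j.
First-order condition: 272.6 − 4y_i − 2Σ_{j≠i} y_j = 0.
With identical firms, set every y_j = y: then 272.6 − 4y − 6y = 0, i.e. y = 272.6/10 = 27.26.

27.26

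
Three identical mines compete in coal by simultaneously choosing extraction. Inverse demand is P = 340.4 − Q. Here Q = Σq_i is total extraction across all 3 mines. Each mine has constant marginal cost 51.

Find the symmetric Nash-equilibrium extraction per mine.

A representative mine's profit is π_i = q_i(340.4 − Q) − 51q_i, with Q = q_i + Σ_{j≠i} q_j.
First-order condition: 289.4 − 2q_i − Σ_{j≠i} q_j = 0.
Imposing symmetry (q_j = q for all j) turns Σ_{j≠i} q_j into 2q, so 289.4 = 4q and q = 72.35.

72.35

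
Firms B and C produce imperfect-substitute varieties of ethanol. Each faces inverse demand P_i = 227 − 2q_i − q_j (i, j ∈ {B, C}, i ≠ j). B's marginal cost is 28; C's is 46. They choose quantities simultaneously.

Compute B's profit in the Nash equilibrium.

Firm B's profit: π = q_B(227 − 2q_B − q_C) − 28q_B.
∂π/∂q_B = 199 − 4q_B − q_C = 0 ⇒ q_B = 49.75 − 0.25q_C.
Similarly q_C = 45.25 − 0.25q_B.
Substituting the second reaction function into the first: q_B = 49.75 − 0.25(45.25 − 0.25q_B), which gives 0.9375q_B = 38.4375 ⇒ q_B = 41.
Then q_C = 45.25 − 0.25·41 = 35.
P_B = 227 − 2·41 − 35 = 110.
Profit = (110 − 28)·41 = 3362.

3362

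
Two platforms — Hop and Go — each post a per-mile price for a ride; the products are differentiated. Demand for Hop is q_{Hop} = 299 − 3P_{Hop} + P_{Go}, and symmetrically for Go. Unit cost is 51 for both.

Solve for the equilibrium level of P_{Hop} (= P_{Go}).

Hop's profit: π = (P_{Hop} − 51)(299 − 3P_{Hop} + P_{Go}).
∂π/∂P_{Hop} = 452 − 6P_{Hop} + P_{Go} = 0 ⇒ P_{Hop} = 226/3 + (1/6)P_{Go}.
The game is symmetric, so in equilibrium P_{Go} = P_{Hop}: the reaction function gives (5/6)P_{Hop} = 226/3, hence P_{Hop} = 90.4.

90.4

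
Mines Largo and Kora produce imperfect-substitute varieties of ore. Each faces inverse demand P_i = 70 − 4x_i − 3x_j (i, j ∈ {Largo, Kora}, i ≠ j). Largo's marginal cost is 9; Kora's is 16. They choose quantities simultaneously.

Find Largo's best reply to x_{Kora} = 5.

5.75

Mine Largo's profit: π = x_{Largo}(70 − 4x_{Largo} − 3x_{Kora}) − 9x_{Largo}.
∂π/∂x_{Largo} = 61 − 8x_{Largo} − 3x_{Kora} = 0 ⇒ x_{Largo} = 7.625 − 0.375x_{Kora}.
At x_{Kora} = 5: x_{Largo} = 7.625 − 0.375·5 = 5.75.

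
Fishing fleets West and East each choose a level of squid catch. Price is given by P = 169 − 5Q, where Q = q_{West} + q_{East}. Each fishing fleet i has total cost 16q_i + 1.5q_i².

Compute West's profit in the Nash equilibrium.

Fishing fleet West's profit: π = q_{West}(169 − 5(q_{West} + q_{East})) − 16q_{West} − 1.5q_{West}².
∂π/∂q_{West} = 153 − 13q_{West} − 5q_{East} = 0, so q_{West} = 153/13 − (5/13)q_{East}.
Setting q_{West} = q_{East} in the reaction function: q_{West} = 153/13 − (5/13)q_{West}, so q_{West} = (153/13) / (18/13) = 8.5.
Price P = 169 − 5·17 = 84.
West's profit: (84 − 16)·8.5 − 1.5(8.5)² = 469.625.

469.625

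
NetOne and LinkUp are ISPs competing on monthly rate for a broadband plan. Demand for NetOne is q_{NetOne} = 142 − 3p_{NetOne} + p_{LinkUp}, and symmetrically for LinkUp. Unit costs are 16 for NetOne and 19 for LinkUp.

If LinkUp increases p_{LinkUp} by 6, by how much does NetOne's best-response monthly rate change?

1

NetOne's profit: π = (p_{NetOne} − 16)(142 − 3p_{NetOne} + p_{LinkUp}).
∂π/∂p_{NetOne} = 190 − 6p_{NetOne} + p_{LinkUp} = 0 ⇒ p_{NetOne} = 95/3 + (1/6)p_{LinkUp}.
The reaction-function slope is 1/6, so a 6-unit rise in p_{LinkUp} moves p_{NetOne} by 1/6 × 6 = 1. NetOne's best response rises — the actions are strategic complements.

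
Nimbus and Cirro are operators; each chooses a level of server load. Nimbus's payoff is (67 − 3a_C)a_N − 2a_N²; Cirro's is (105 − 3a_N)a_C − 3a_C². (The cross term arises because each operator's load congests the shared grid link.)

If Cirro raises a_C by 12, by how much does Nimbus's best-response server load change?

-9

Expanding Nimbus's payoff: 67a_N − 3a_Ca_N − 2a_N².
∂π/∂a_N = 67 − 3a_C − 4a_N = 0, so a_N = 16.75 − 0.75a_C.
The reaction-function slope is −0.75, so a 12-unit rise in a_C moves a_N by −0.75 × 12 = −9. Nimbus's best response falls — the actions are strategic substitutes.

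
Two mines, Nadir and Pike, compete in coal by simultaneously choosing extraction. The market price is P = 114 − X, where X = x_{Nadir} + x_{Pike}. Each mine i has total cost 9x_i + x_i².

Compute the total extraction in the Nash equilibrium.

42

Mine Nadir's profit: π = x_{Nadir}(114 − (x_{Nadir} + x_{Pike})) − 9x_{Nadir} − x_{Nadir}².
∂π/∂x_{Nadir} = 105 − 4x_{Nadir} − x_{Pike} = 0, so x_{Nadir} = 26.25 − 0.25x_{Pike}.
The game is symmetric, so in equilibrium x_{Pike} = x_{Nadir}: the reaction function gives 1.25x_{Nadir} = 26.25, hence x_{Nadir} = 21.
Total extraction: 21 + 21 = 42.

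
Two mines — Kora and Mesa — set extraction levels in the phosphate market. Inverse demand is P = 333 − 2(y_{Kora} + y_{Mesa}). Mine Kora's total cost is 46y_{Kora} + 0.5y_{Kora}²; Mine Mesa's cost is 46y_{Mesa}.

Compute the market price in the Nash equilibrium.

Mine Kora's profit: π = y_{Kora}(333 − 2(y_{Kora} + y_{Mesa})) − 46y_{Kora} − 0.5y_{Kora}².
∂π/∂y_{Kora} = 287 − 5y_{Kora} − 2y_{Mesa} = 0, so y_{Kora} = 57.4 − 0.4y_{Mesa}.
For Mesa: ∂π/∂y_{Mesa} = 287 − 4y_{Mesa} − 2y_{Kora} = 0 ⇒ y_{Mesa} = 71.75 − 0.5y_{Kora}.
Substituting the second reaction function into the first: y_{Kora} = 57.4 − 0.4(71.75 − 0.5y_{Kora}), which gives 0.8y_{Kora} = 28.7 ⇒ y_{Kora} = 35.875.
Then y_{Mesa} = 71.75 − 0.5·35.875 = 53.8125.
Equilibrium price: P = 333 − 2·89.6875 = 153.625.

153.625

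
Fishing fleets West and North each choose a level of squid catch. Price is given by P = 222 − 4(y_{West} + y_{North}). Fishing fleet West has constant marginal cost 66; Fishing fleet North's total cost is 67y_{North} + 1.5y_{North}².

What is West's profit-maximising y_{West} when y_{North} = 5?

17

Fishing fleet West's profit: π = y_{West}(222 − 4(y_{West} + y_{North})) − 66y_{West}.
∂π/∂y_{West} = 156 − 8y_{West} − 4y_{North} = 0, so y_{West} = 19.5 − 0.5y_{North}.
At y_{North} = 5: y_{West} = 19.5 − 0.5·5 = 17.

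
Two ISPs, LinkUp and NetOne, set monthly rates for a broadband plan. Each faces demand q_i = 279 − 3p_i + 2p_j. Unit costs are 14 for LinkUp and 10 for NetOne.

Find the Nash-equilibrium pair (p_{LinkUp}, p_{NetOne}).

79.5, 78

LinkUp's profit: π = (p_{LinkUp} − 14)(279 − 3p_{LinkUp} + 2p_{NetOne}).
∂π/∂p_{LinkUp} = 321 − 6p_{LinkUp} + 2p_{NetOne} = 0 ⇒ p_{LinkUp} = 53.5 + (1/3)p_{NetOne}.
Similarly p_{NetOne} = 51.5 + (1/3)p_{LinkUp}.
Substituting the second reaction function into the first: p_{LinkUp} = 53.5 + (1/3)(51.5 + (1/3)p_{LinkUp}), which gives (8/9)p_{LinkUp} = 212/3 ⇒ p_{LinkUp} = 79.5.
Then p_{NetOne} = 51.5 + (1/3)·79.5 = 78.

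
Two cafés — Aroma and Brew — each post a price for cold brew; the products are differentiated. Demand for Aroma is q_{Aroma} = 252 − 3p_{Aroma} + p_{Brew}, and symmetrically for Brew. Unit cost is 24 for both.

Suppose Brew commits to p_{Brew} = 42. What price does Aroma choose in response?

61

Aroma's profit: π = (p_{Aroma} − 24)(252 − 3p_{Aroma} + p_{Brew}).
∂π/∂p_{Aroma} = 324 − 6p_{Aroma} + p_{Brew} = 0 ⇒ p_{Aroma} = 54 + (1/6)p_{Brew}.
At p_{Brew} = 42: p_{Aroma} = 54 + (1/6)·42 = 61.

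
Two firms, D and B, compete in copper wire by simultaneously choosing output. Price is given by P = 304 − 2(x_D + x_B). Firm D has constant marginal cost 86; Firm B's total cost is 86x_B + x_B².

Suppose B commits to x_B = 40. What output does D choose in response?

34.5

Firm D's profit: π = x_D(304 − 2(x_D + x_B)) − 86x_D.
∂π/∂x_D = 218 − 4x_D − 2x_B = 0, so x_D = 54.5 − 0.5x_B.
At x_B = 40: x_D = 54.5 − 0.5·40 = 34.5.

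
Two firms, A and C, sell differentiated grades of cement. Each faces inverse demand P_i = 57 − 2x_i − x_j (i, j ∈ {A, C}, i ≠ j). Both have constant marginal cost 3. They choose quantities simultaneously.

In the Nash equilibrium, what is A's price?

24.6

Firm A's profit: π = x_A(57 − 2x_A − x_C) − 3x_A.
∂π/∂x_A = 54 − 4x_A − x_C = 0 ⇒ x_A = 13.5 − 0.25x_C.
By symmetry x_C = x_A; substituting into the reaction function, 1.25x_A = 13.5 and x_A = 10.8.
P_A = 57 − 2·10.8 − 10.8 = 24.6.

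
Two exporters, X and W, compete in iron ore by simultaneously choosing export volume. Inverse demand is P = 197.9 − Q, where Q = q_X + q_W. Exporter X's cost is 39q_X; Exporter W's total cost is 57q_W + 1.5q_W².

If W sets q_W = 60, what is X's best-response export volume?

Exporter X's profit: π = q_X(197.9 − (q_X + q_W)) − 39q_X.
∂π/∂q_X = 158.9 − 2q_X − q_W = 0, so q_X = 79.45 − 0.5q_W.
At q_W = 60: q_X = 79.45 − 0.5·60 = 49.45.

49.45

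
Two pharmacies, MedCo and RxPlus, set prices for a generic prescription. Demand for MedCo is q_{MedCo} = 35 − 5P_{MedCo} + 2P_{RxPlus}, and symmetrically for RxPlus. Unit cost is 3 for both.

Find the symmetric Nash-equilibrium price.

MedCo's profit: π = (P_{MedCo} − 3)(35 − 5P_{MedCo} + 2P_{RxPlus}).
∂π/∂P_{MedCo} = 50 − 10P_{MedCo} + 2P_{RxPlus} = 0 ⇒ P_{MedCo} = 5 + 0.2P_{RxPlus}.
By symmetry P_{RxPlus} = P_{MedCo}; substituting into the reaction function, 0.8P_{MedCo} = 5 and P_{MedCo} = 6.25.

6.25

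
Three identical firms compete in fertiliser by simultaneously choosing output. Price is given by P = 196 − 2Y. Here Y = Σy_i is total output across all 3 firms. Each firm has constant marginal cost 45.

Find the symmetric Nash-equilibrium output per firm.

18.875

A representative firm's profit is π_i = y_i(196 − 2Y) − 45y_i, with Y = y_i + Σ_{j≠i} y_j.
First-order condition: 151 − 4y_i − 2Σ_{j≠i} y_j = 0.
Imposing symmetry (y_j = y for all j) turns Σ_{j≠i} y_j into 2y, so 151 = 8y and y = 18.875.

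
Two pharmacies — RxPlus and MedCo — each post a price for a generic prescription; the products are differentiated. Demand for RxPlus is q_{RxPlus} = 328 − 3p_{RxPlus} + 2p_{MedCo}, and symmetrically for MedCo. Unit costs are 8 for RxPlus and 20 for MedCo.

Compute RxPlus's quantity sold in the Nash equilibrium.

246.75

RxPlus's profit: π = (p_{RxPlus} − 8)(328 − 3p_{RxPlus} + 2p_{MedCo}).
∂π/∂p_{RxPlus} = 352 − 6p_{RxPlus} + 2p_{MedCo} = 0 ⇒ p_{RxPlus} = 176/3 + (1/3)p_{MedCo}.
Similarly p_{MedCo} = 194/3 + (1/3)p_{RxPlus}.
Solving the two reaction functions simultaneously: (1 − (1/3)(1/3))p_{RxPlus} = 176/3 + (1/3)·(194/3), so (8/9)p_{RxPlus} = 722/9 and p_{RxPlus} = 90.25.
Then p_{MedCo} = 194/3 + (1/3)·90.25 = 94.75.
q_{RxPlus} = 328 − 3·90.25 + 2·94.75 = 246.75.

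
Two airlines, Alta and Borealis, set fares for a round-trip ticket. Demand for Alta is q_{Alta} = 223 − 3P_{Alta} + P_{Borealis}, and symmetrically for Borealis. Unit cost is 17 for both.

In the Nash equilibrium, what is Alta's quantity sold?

113.4

Alta's profit: π = (P_{Alta} − 17)(223 − 3P_{Alta} + P_{Borealis}).
∂π/∂P_{Alta} = 274 − 6P_{Alta} + P_{Borealis} = 0 ⇒ P_{Alta} = 137/3 + (1/6)P_{Borealis}.
The game is symmetric, so in equilibrium P_{Borealis} = P_{Alta}: the reaction function gives (5/6)P_{Alta} = 137/3, hence P_{Alta} = 54.8.
q_{Alta} = 223 − 3·54.8 + 54.8 = 113.4.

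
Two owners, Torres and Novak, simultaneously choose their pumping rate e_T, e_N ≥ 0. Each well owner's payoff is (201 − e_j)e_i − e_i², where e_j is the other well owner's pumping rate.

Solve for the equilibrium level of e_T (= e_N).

67

Torres's payoff is (201 − e_N)e_T − e_T².
∂π/∂e_T = 201 − e_N − 2e_T = 0, so e_T = 100.5 − 0.5e_N.
The game is symmetric, so in equilibrium e_N = e_T: the reaction function gives 1.5e_T = 100.5, hence e_T = 67.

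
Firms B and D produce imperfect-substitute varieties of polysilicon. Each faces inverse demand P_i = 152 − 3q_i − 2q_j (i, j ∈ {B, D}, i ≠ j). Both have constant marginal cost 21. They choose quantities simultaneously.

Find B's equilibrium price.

Firm B's profit: π = q_B(152 − 3q_B − 2q_D) − 21q_B.
∂π/∂q_B = 131 − 6q_B − 2q_D = 0 ⇒ q_B = 131/6 − (1/3)q_D.
The game is symmetric, so in equilibrium q_D = q_B: the reaction function gives (4/3)q_B = 131/6, hence q_B = 16.375.
P_B = 152 − 3·16.375 − 2·16.375 = 70.125.

70.125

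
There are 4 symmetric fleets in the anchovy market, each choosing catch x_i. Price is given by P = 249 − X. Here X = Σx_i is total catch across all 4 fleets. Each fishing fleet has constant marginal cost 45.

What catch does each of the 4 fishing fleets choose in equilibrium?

40.8

A representative fishing fleet's profit is π_i = x_i(249 − X) − 45x_i, with X = x_i + Σ_{j≠i} x_j.
First-order condition: 204 − 2x_i − Σ_{j≠i} x_j = 0.
Imposing symmetry (x_j = x for all j) turns Σ_{j≠i} x_j into 3x, so 204 = 5x and x = 40.8.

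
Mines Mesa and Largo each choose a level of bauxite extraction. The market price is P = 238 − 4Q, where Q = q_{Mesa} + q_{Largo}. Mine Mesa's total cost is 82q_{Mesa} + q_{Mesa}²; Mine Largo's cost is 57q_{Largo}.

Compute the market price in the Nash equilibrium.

Mine Mesa's profit: π = q_{Mesa}(238 − 4(q_{Mesa} + q_{Largo})) − 82q_{Mesa} − q_{Mesa}².
∂π/∂q_{Mesa} = 156 − 10q_{Mesa} − 4q_{Largo} = 0, so q_{Mesa} = 15.6 − 0.4q_{Largo}.
For Largo: ∂π/∂q_{Largo} = 181 − 8q_{Largo} − 4q_{Mesa} = 0 ⇒ q_{Largo} = 22.625 − 0.5q_{Mesa}.
Plugging q_{Largo} into Mesa's best response: q_{Mesa} = 15.6 − 0.4(22.625 − 0.5q_{Mesa}) ⇒ 0.8q_{Mesa} = 6.55, so q_{Mesa} = 8.1875.
Then q_{Largo} = 22.625 − 0.5·8.1875 = 593/32.
Equilibrium price: P = 238 − 4·(855/32) = 131.125.

131.125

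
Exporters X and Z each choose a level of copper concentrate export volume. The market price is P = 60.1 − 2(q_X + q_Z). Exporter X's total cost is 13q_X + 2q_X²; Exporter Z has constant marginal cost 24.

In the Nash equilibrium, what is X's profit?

68.89

Exporter X's profit: π = q_X(60.1 − 2(q_X + q_Z)) − 13q_X − 2q_X².
∂π/∂q_X = 47.1 − 8q_X − 2q_Z = 0, so q_X = 5.8875 − 0.25q_Z.
For Z: ∂π/∂q_Z = 36.1 − 4q_Z − 2q_X = 0 ⇒ q_Z = 9.025 − 0.5q_X.
Solving the two reaction functions simultaneously: (1 − (−0.25)(−0.5))q_X = 5.8875 − 0.25·9.025, so 0.875q_X = 581/160 and q_X = 4.15.
Then q_Z = 9.025 − 0.5·4.15 = 6.95.
Price P = 60.1 − 2·11.1 = 37.9.
X's profit: (37.9 − 13)·4.15 − 2(4.15)² = 68.89.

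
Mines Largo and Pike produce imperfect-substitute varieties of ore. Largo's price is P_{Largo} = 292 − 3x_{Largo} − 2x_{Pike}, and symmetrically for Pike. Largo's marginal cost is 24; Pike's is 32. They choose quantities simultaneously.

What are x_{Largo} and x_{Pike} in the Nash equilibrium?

34, 32

Mine Largo's profit: π = x_{Largo}(292 − 3x_{Largo} − 2x_{Pike}) − 24x_{Largo}.
∂π/∂x_{Largo} = 268 − 6x_{Largo} − 2x_{Pike} = 0 ⇒ x_{Largo} = 134/3 − (1/3)x_{Pike}.
Similarly x_{Pike} = 130/3 − (1/3)x_{Largo}.
Plugging x_{Pike} into Largo's best response: x_{Largo} = 134/3 − (1/3)(130/3 − (1/3)x_{Largo}) ⇒ (8/9)x_{Largo} = 272/9, so x_{Largo} = 34.
Then x_{Pike} = 130/3 − (1/3)·34 = 32.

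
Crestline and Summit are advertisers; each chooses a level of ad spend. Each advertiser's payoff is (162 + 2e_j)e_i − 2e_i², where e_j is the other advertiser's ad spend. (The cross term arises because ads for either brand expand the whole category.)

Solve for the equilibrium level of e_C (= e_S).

Crestline's payoff is (162 + 2e_S)e_C − 2e_C².
∂π/∂e_C = 162 + 2e_S − 4e_C = 0, so e_C = 40.5 + 0.5e_S.
Setting e_C = e_S in the reaction function: e_C = 40.5 + 0.5e_C, so e_C = 40.5 / 0.5 = 81.

81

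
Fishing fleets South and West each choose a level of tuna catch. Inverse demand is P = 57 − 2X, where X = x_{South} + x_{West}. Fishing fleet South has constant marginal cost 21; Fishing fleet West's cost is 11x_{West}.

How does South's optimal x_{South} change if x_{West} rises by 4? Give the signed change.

Fishing fleet South's profit: π = x_{South}(57 − 2(x_{South} + x_{West})) − 21x_{South}.
∂π/∂x_{South} = 36 − 4x_{South} − 2x_{West} = 0, so x_{South} = 9 − 0.5x_{West}.
The reaction-function slope is −0.5, so a 4-unit rise in x_{West} moves x_{South} by −0.5 × 4 = −2. South's best response falls — the actions are strategic substitutes.

-2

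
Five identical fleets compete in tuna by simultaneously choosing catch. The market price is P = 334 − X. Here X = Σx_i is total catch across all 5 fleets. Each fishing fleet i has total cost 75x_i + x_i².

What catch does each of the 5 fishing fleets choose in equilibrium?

32.375

A representative fishing fleet's profit is π_i = x_i(334 − X) − 75x_i − x_i², with X = x_i + Σ_{j≠i} x_j.
First-order condition: 259 − 4x_i − Σ_{j≠i} x_j = 0.
With identical fishing fleets, set every x_j = x: then 259 − 4x − 4x = 0, i.e. x = 259/8 = 32.375.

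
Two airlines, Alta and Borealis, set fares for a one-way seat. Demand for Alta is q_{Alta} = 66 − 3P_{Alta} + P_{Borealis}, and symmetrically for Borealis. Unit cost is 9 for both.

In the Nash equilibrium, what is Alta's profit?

276.48

Alta's profit: π = (P_{Alta} − 9)(66 − 3P_{Alta} + P_{Borealis}).
∂π/∂P_{Alta} = 93 − 6P_{Alta} + P_{Borealis} = 0 ⇒ P_{Alta} = 15.5 + (1/6)P_{Borealis}.
The game is symmetric, so in equilibrium P_{Borealis} = P_{Alta}: the reaction function gives (5/6)P_{Alta} = 15.5, hence P_{Alta} = 18.6.
q_{Alta} = 66 − 3·18.6 + 18.6 = 28.8.
Profit = (18.6 − 9)·28.8 = 276.48.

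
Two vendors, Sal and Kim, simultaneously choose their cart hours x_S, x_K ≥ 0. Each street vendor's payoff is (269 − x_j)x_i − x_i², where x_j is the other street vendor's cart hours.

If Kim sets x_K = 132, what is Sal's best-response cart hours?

68.5

Sal's payoff is (269 − x_K)x_S − x_S².
∂π/∂x_S = 269 − x_K − 2x_S = 0, so x_S = 134.5 − 0.5x_K.
At x_K = 132: x_S = 134.5 − 0.5·132 = 68.5.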